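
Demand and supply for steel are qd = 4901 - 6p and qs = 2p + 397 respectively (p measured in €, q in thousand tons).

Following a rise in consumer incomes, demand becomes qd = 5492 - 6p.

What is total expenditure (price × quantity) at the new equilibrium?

Solve the original market: 4901 - 6p = 2p + 397, hence p = 563 and q = 1523.
The new curves are qd = 5492 - 6p (demand) and qs = 2p + 397 (supply).
New equilibrium: 5492 - 6p = 2p + 397 ⇒ 5095 = 8p ⇒ p = 636.875, q = 1670.75.
New expenditure = 636.875 × 1670.75 = 1064058.90625.

1064058.90625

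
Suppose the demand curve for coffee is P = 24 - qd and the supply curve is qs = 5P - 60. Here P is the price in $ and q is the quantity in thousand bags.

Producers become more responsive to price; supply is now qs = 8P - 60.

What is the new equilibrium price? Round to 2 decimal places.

9.33

Initially, 24 - P = 5P - 60, so 84 = 6P and P = 14, q = 10.
After the shift, demand is qd = 24 - P and supply is qs = 8P - 60.
New equilibrium: 24 - P = 8P - 60 ⇒ 84 = 9P ⇒ P = 28/3 ≈ 9.3333, q = 44/3 ≈ 14.6667.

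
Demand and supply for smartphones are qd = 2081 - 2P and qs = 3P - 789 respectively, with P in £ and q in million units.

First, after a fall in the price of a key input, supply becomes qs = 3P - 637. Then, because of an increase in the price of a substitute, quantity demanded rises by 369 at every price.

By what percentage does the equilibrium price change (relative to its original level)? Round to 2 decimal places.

+7.56

Initially, 2081 - 2P = 3P - 789, so 2870 = 5P and P = 574, q = 933.
With the change applied: demand qd = 2450 - 2P, supply qs = 3P - 637.
Equate the new curves: 2450 - 2P = 3P - 637, giving 3087 = 5P, P = 617.4, q = 1215.2.
%ΔP = (617.4 − 574) / 574 × 100 = +7.56%.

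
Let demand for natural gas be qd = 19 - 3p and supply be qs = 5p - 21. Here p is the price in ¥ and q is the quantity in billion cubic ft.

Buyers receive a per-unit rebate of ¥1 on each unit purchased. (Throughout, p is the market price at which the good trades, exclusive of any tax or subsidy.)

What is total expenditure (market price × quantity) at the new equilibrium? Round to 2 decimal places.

31.58

Original equilibrium: 19 - 3p = 5p - 21 gives 40 = 8p, so p = 5 and q = 4.
Since buyers' out-of-pocket price is the market price minus the rebate, the effective demand curve becomes qd = 22 - 3p.
Equate the new curves: 22 - 3p = 5p - 21, giving 43 = 8p, p = 5.375, q = 5.875.
New expenditure = 5.375 × 5.875 = 31.58.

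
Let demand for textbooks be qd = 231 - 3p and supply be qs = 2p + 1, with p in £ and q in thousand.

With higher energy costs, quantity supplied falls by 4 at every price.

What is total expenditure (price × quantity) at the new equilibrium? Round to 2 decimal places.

Initially, 231 - 3p = 2p + 1, so 230 = 5p and p = 46, q = 93.
With the change applied: demand qd = 231 - 3p, supply qs = 2p - 3.
Clearing the new market: 231 - 3p = 2p - 3, so p = 46.8 and q = 90.6.
New expenditure = 46.8 × 90.6 = 4240.08.

4240.08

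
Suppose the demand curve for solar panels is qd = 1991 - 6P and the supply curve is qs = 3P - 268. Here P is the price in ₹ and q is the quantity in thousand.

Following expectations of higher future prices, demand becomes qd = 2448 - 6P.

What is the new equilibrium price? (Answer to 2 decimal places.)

Solve the original market: 1991 - 6P = 3P - 268, hence P = 251 and q = 485.
The new curves are qd = 2448 - 6P (demand) and qs = 3P - 268 (supply).
New equilibrium: 2448 - 6P = 3P - 268 ⇒ 2716 = 9P ⇒ P = 2716/9 ≈ 301.7778, q = 1912/3 ≈ 637.3333.

301.78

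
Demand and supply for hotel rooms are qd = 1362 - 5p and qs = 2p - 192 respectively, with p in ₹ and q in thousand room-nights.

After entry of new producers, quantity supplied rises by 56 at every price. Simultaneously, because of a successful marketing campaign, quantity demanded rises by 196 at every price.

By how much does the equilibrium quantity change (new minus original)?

Original equilibrium: 1362 - 5p = 2p - 192 gives 1554 = 7p, so p = 222 and q = 252.
After the shift, demand is qd = 1558 - 5p and supply is qs = 2p - 136.
Setting them equal: 1558 - 5p = 2p - 136 → 1694 = 7p, so p = 242 and q = 348.
Δq = 348 − 252 = +96.

+96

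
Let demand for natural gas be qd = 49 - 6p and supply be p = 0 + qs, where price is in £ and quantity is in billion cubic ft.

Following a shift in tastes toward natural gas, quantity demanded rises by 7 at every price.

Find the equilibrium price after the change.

8

Initially, 49 - 6p = p, so 49 = 7p and p = 7, q = 7.
After the shift, demand is qd = 56 - 6p and supply is qs = p.
New equilibrium: 56 - 6p = p ⇒ 56 = 7p ⇒ p = 8, q = 8.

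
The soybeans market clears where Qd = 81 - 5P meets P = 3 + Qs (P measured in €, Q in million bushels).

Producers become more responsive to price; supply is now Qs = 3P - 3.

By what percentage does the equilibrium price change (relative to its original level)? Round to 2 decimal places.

-25.00

Original equilibrium: 81 - 5P = P - 3 gives 84 = 6P, so P = 14 and Q = 11.
The shock moves the curves to Qd = 81 - 5P and Qs = 3P - 3.
New equilibrium: 81 - 5P = 3P - 3 ⇒ 84 = 8P ⇒ P = 10.5, Q = 28.5.
%ΔP = (10.5 − 14) / 14 × 100 = -25.00%.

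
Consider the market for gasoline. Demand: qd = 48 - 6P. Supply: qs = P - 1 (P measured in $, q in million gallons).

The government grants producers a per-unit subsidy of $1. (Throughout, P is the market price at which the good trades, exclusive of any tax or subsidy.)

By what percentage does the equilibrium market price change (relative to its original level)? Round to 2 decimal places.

Initially, 48 - 6P = P - 1, so 49 = 7P and P = 7, q = 6.
Since sellers receive the price plus the subsidy, the effective supply curve becomes qs = P.
Clearing the new market: 48 - 6P = P, so P = 48/7 ≈ 6.8571 and q = 48/7 ≈ 6.8571.
%ΔP = (6.8571 − 7) / 7 × 100 = -2.04%.

-2.04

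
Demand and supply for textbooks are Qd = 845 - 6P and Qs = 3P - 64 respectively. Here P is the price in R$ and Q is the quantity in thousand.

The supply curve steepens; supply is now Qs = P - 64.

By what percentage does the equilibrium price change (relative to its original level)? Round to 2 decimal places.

Solve the original market: 845 - 6P = 3P - 64, hence P = 101 and Q = 239.
After the shift, demand is Qd = 845 - 6P and supply is Qs = P - 64.
Equate the new curves: 845 - 6P = P - 64, giving 909 = 7P, P = 909/7 ≈ 129.8571, Q = 461/7 ≈ 65.8571.
%ΔP = (129.8571 − 101) / 101 × 100 = +28.57%.

+28.57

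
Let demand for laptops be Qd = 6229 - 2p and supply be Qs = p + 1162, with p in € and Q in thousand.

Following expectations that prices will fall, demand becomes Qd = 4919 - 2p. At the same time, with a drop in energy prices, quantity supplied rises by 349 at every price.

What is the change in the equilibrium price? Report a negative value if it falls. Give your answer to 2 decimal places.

Before the shock: 6229 - 2p = p + 1162 ⇒ 5067 = 3p ⇒ p = 1689, Q = 2851.
With the change applied: demand Qd = 4919 - 2p, supply Qs = p + 1511.
New equilibrium: 4919 - 2p = p + 1511 ⇒ 3408 = 3p ⇒ p = 1136, Q = 2647.
Δp = 1136 − 1689 = -553.00.

-553.00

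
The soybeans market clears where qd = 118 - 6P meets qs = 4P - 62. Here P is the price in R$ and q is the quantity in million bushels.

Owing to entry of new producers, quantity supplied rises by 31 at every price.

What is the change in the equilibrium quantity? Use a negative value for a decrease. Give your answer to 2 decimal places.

+18.60

Before the shock: 118 - 6P = 4P - 62 ⇒ 180 = 10P ⇒ P = 18, q = 10.
The new curves are qd = 118 - 6P (demand) and qs = 4P - 31 (supply).
New equilibrium: 118 - 6P = 4P - 31 ⇒ 149 = 10P ⇒ P = 14.9, q = 28.6.
Δq = 28.6 − 10 = +18.60.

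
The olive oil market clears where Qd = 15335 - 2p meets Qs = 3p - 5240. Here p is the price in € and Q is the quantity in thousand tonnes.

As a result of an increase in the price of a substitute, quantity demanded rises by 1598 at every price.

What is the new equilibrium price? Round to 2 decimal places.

Original equilibrium: 15335 - 2p = 3p - 5240 gives 20575 = 5p, so p = 4115 and Q = 7105.
The shock moves the curves to Qd = 16933 - 2p and Qs = 3p - 5240.
Clearing the new market: 16933 - 2p = 3p - 5240, so p = 4434.6 and Q = 8063.8.

4434.60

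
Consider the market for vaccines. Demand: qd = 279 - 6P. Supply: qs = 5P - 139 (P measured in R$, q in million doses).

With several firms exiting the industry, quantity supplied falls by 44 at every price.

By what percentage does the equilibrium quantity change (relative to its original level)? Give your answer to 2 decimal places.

Initially, 279 - 6P = 5P - 139, so 418 = 11P and P = 38, q = 51.
With the change applied: demand qd = 279 - 6P, supply qs = 5P - 183.
Equate the new curves: 279 - 6P = 5P - 183, giving 462 = 11P, P = 42, q = 27.
%Δq = (27 − 51) / 51 × 100 = -47.06%.

-47.06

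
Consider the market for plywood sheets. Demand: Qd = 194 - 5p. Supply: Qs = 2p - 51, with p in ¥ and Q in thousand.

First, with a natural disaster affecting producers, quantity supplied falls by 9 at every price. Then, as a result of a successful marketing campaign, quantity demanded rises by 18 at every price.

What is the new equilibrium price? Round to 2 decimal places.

38.86

Initially, 194 - 5p = 2p - 51, so 245 = 7p and p = 35, Q = 19.
The new curves are Qd = 212 - 5p (demand) and Qs = 2p - 60 (supply).
Setting them equal: 212 - 5p = 2p - 60 → 272 = 7p, so p = 272/7 ≈ 38.8571 and Q = 124/7 ≈ 17.7143.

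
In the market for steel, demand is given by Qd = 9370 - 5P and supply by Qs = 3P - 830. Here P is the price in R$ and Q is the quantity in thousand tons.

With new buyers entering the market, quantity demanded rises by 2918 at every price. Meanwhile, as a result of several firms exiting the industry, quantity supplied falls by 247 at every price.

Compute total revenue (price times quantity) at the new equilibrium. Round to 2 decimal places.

6573700.55

Before the shock: 9370 - 5P = 3P - 830 ⇒ 10200 = 8P ⇒ P = 1275, Q = 2995.
The shock moves the curves to Qd = 12288 - 5P and Qs = 3P - 1077.
Clearing the new market: 12288 - 5P = 3P - 1077, so P = 1670.625 and Q = 3934.875.
New expenditure = 1670.625 × 3934.875 = 6573700.55.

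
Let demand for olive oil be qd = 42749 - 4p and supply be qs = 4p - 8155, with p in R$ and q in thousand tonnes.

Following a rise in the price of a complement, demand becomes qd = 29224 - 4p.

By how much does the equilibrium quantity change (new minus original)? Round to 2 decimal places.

Before the shock: 42749 - 4p = 4p - 8155 ⇒ 50904 = 8p ⇒ p = 6363, q = 17297.
After the shift, demand is qd = 29224 - 4p and supply is qs = 4p - 8155.
Equate the new curves: 29224 - 4p = 4p - 8155, giving 37379 = 8p, p = 4672.375, q = 10534.5.
Δq = 10534.5 − 17297 = -6762.50.

-6762.50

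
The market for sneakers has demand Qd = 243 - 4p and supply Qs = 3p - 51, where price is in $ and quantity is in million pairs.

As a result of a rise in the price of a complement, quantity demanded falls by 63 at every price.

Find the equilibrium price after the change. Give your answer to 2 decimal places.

33.00

Before the shock: 243 - 4p = 3p - 51 ⇒ 294 = 7p ⇒ p = 42, Q = 75.
The shock moves the curves to Qd = 180 - 4p and Qs = 3p - 51.
Clearing the new market: 180 - 4p = 3p - 51, so p = 33 and Q = 48.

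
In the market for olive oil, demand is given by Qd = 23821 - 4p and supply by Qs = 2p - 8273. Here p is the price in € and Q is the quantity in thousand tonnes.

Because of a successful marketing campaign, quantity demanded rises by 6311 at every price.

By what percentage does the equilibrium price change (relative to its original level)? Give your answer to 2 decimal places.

+19.66

Initially, 23821 - 4p = 2p - 8273, so 32094 = 6p and p = 5349, Q = 2425.
The new curves are Qd = 30132 - 4p (demand) and Qs = 2p - 8273 (supply).
Clearing the new market: 30132 - 4p = 2p - 8273, so p = 38405/6 ≈ 6400.8333 and Q = 13586/3 ≈ 4528.6667.
%Δp = (6400.8333 − 5349) / 5349 × 100 = +19.66%.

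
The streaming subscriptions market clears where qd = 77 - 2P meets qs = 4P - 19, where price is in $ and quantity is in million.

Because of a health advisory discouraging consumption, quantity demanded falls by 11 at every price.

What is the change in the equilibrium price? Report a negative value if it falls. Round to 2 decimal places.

Before the shock: 77 - 2P = 4P - 19 ⇒ 96 = 6P ⇒ P = 16, q = 45.
The new curves are qd = 66 - 2P (demand) and qs = 4P - 19 (supply).
Setting them equal: 66 - 2P = 4P - 19 → 85 = 6P, so P = 85/6 ≈ 14.1667 and q = 113/3 ≈ 37.6667.
ΔP = 14.1667 − 16 = -1.83.

-1.83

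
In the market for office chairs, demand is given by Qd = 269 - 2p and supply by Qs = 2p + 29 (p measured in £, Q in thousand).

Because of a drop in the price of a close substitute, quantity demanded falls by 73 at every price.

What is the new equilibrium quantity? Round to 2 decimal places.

Before the shock: 269 - 2p = 2p + 29 ⇒ 240 = 4p ⇒ p = 60, Q = 149.
With the change applied: demand Qd = 196 - 2p, supply Qs = 2p + 29.
Clearing the new market: 196 - 2p = 2p + 29, so p = 41.75 and Q = 112.5.

112.50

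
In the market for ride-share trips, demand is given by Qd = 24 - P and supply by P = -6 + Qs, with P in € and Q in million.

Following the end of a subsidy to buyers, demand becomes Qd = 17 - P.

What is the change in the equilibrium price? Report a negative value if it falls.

-3.5

Solve the original market: 24 - P = P + 6, hence P = 9 and Q = 15.
The new curves are Qd = 17 - P (demand) and Qs = P + 6 (supply).
New equilibrium: 17 - P = P + 6 ⇒ 11 = 2P ⇒ P = 5.5, Q = 11.5.
ΔP = 5.5 − 9 = -3.5.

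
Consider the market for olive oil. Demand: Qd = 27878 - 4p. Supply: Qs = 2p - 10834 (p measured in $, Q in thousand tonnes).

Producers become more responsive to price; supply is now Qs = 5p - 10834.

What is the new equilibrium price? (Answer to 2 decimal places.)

4301.33

Initially, 27878 - 4p = 2p - 10834, so 38712 = 6p and p = 6452, Q = 2070.
The shock moves the curves to Qd = 27878 - 4p and Qs = 5p - 10834.
New equilibrium: 27878 - 4p = 5p - 10834 ⇒ 38712 = 9p ⇒ p = 12904/3 ≈ 4301.3333, Q = 32018/3 ≈ 10672.6667.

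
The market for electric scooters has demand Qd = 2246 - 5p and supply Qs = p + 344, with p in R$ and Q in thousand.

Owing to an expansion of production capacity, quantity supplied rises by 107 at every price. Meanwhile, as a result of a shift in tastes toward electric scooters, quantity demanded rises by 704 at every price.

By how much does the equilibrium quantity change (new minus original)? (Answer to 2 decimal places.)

Original equilibrium: 2246 - 5p = p + 344 gives 1902 = 6p, so p = 317 and Q = 661.
The shock moves the curves to Qd = 2950 - 5p and Qs = p + 451.
Setting them equal: 2950 - 5p = p + 451 → 2499 = 6p, so p = 416.5 and Q = 867.5.
ΔQ = 867.5 − 661 = +206.50.

+206.50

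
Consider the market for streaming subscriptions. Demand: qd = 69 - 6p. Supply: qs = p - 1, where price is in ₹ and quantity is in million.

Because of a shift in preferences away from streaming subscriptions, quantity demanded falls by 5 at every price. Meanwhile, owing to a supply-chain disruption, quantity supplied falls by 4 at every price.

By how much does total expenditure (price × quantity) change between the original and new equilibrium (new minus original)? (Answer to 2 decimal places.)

-42.12

Initially, 69 - 6p = p - 1, so 70 = 7p and p = 10, q = 9.
With the change applied: demand qd = 64 - 6p, supply qs = p - 5.
New equilibrium: 64 - 6p = p - 5 ⇒ 69 = 7p ⇒ p = 69/7 ≈ 9.8571, q = 34/7 ≈ 4.8571.
Expenditure moves from 10×9 = 90 to 9.8571×4.8571 = 47.8776; change = -42.12.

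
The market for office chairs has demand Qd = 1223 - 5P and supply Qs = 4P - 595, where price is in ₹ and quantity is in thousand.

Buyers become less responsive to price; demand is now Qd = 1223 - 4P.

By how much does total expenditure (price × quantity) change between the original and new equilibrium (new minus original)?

Solve the original market: 1223 - 5P = 4P - 595, hence P = 202 and Q = 213.
After the shift, demand is Qd = 1223 - 4P and supply is Qs = 4P - 595.
Equate the new curves: 1223 - 4P = 4P - 595, giving 1818 = 8P, P = 227.25, Q = 314.
Expenditure moves from 202×213 = 43026 to 227.25×314 = 71356.5; change = +28330.5.

+28330.5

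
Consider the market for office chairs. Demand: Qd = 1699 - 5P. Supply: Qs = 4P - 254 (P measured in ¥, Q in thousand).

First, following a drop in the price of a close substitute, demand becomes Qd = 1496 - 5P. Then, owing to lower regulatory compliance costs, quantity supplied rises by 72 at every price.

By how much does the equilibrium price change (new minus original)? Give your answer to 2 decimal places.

Initially, 1699 - 5P = 4P - 254, so 1953 = 9P and P = 217, Q = 614.
The shock moves the curves to Qd = 1496 - 5P and Qs = 4P - 182.
Clearing the new market: 1496 - 5P = 4P - 182, so P = 1678/9 ≈ 186.4444 and Q = 5074/9 ≈ 563.7778.
ΔP = 186.4444 − 217 = -30.56.

-30.56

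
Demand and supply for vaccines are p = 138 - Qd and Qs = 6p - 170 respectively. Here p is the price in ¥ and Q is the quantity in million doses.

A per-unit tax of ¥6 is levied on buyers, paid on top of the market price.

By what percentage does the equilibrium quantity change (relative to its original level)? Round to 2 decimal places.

-5.47

Original equilibrium: 138 - p = 6p - 170 gives 308 = 7p, so p = 44 and Q = 94.
Since buyers pay the price plus the tax, the effective demand curve becomes Qd = 132 - p.
New equilibrium: 132 - p = 6p - 170 ⇒ 302 = 7p ⇒ p = 302/7 ≈ 43.1429, Q = 622/7 ≈ 88.8571.
%ΔQ = (88.8571 − 94) / 94 × 100 = -5.47%.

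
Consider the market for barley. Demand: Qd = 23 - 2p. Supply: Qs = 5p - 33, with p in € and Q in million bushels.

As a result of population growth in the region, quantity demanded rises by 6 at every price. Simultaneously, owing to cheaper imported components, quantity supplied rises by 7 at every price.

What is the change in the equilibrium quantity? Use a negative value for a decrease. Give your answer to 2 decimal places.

+6.29

Initially, 23 - 2p = 5p - 33, so 56 = 7p and p = 8, Q = 7.
The new curves are Qd = 29 - 2p (demand) and Qs = 5p - 26 (supply).
Clearing the new market: 29 - 2p = 5p - 26, so p = 55/7 ≈ 7.8571 and Q = 93/7 ≈ 13.2857.
ΔQ = 13.2857 − 7 = +6.29.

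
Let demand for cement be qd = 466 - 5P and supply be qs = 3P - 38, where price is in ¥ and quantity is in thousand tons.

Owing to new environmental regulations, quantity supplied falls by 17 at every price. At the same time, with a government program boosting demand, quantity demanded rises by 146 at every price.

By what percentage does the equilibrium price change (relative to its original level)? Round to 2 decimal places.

+32.34

Initially, 466 - 5P = 3P - 38, so 504 = 8P and P = 63, q = 151.
The new curves are qd = 612 - 5P (demand) and qs = 3P - 55 (supply).
Clearing the new market: 612 - 5P = 3P - 55, so P = 83.375 and q = 195.125.
%ΔP = (83.375 − 63) / 63 × 100 = +32.34%.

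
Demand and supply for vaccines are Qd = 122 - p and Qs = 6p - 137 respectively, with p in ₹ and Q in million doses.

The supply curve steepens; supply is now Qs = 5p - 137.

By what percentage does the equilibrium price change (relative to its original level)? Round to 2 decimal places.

Solve the original market: 122 - p = 6p - 137, hence p = 37 and Q = 85.
With the change applied: demand Qd = 122 - p, supply Qs = 5p - 137.
Equate the new curves: 122 - p = 5p - 137, giving 259 = 6p, p = 259/6 ≈ 43.1667, Q = 473/6 ≈ 78.8333.
%Δp = (43.1667 − 37) / 37 × 100 = +16.67%.

+16.67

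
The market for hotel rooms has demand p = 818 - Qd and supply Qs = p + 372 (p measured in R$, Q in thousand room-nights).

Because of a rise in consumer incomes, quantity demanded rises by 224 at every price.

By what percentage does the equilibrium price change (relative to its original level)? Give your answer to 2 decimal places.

+50.22

Initially, 818 - p = p + 372, so 446 = 2p and p = 223, Q = 595.
The shock moves the curves to Qd = 1042 - p and Qs = p + 372.
Equate the new curves: 1042 - p = p + 372, giving 670 = 2p, p = 335, Q = 707.
%Δp = (335 − 223) / 223 × 100 = +50.22%.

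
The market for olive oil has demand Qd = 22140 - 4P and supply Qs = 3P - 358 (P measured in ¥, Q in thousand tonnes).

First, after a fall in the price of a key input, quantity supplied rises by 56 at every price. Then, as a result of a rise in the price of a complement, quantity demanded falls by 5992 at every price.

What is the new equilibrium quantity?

6748

Solve the original market: 22140 - 4P = 3P - 358, hence P = 3214 and Q = 9284.
The shock moves the curves to Qd = 16148 - 4P and Qs = 3P - 302.
Clearing the new market: 16148 - 4P = 3P - 302, so P = 2350 and Q = 6748.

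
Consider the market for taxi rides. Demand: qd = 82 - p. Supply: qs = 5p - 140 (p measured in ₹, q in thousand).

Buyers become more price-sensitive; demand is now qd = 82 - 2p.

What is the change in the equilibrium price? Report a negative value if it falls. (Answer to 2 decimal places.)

-5.29

Solve the original market: 82 - p = 5p - 140, hence p = 37 and q = 45.
After the shift, demand is qd = 82 - 2p and supply is qs = 5p - 140.
New equilibrium: 82 - 2p = 5p - 140 ⇒ 222 = 7p ⇒ p = 222/7 ≈ 31.7143, q = 130/7 ≈ 18.5714.
Δp = 31.7143 − 37 = -5.29.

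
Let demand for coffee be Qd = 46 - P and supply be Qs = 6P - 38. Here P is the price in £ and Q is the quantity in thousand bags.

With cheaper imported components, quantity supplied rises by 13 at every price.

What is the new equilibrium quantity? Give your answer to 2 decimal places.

35.86

Original equilibrium: 46 - P = 6P - 38 gives 84 = 7P, so P = 12 and Q = 34.
The new curves are Qd = 46 - P (demand) and Qs = 6P - 25 (supply).
Clearing the new market: 46 - P = 6P - 25, so P = 71/7 ≈ 10.1429 and Q = 251/7 ≈ 35.8571.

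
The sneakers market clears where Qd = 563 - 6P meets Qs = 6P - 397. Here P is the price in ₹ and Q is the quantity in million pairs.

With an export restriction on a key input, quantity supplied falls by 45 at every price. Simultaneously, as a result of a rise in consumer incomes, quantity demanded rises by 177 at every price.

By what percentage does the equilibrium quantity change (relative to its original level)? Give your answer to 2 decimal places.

+79.52

Before the shock: 563 - 6P = 6P - 397 ⇒ 960 = 12P ⇒ P = 80, Q = 83.
With the change applied: demand Qd = 740 - 6P, supply Qs = 6P - 442.
New equilibrium: 740 - 6P = 6P - 442 ⇒ 1182 = 12P ⇒ P = 98.5, Q = 149.
%ΔQ = (149 − 83) / 83 × 100 = +79.52%.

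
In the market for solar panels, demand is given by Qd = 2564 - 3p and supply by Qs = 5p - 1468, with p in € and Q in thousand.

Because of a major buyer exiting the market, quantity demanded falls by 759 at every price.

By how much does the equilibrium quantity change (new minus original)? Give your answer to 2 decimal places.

-474.38

Original equilibrium: 2564 - 3p = 5p - 1468 gives 4032 = 8p, so p = 504 and Q = 1052.
After the shift, demand is Qd = 1805 - 3p and supply is Qs = 5p - 1468.
New equilibrium: 1805 - 3p = 5p - 1468 ⇒ 3273 = 8p ⇒ p = 409.125, Q = 577.625.
ΔQ = 577.625 − 1052 = -474.38.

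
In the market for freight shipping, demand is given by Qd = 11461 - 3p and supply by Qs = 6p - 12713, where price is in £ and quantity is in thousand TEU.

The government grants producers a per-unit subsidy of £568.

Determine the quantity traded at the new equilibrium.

4539

Solve the original market: 11461 - 3p = 6p - 12713, hence p = 2686 and Q = 3403.
Since sellers receive the price plus the subsidy, the effective supply curve becomes Qs = 6p - 9305.
New equilibrium: 11461 - 3p = 6p - 9305 ⇒ 20766 = 9p ⇒ p = 6922/3 ≈ 2307.3333, Q = 4539.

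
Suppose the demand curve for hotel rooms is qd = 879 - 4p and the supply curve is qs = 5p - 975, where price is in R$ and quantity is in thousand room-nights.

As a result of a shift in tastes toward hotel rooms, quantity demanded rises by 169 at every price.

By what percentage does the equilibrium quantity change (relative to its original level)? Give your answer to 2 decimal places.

Original equilibrium: 879 - 4p = 5p - 975 gives 1854 = 9p, so p = 206 and q = 55.
The new curves are qd = 1048 - 4p (demand) and qs = 5p - 975 (supply).
Setting them equal: 1048 - 4p = 5p - 975 → 2023 = 9p, so p = 2023/9 ≈ 224.7778 and q = 1340/9 ≈ 148.8889.
%Δq = (148.8889 − 55) / 55 × 100 = +170.71%.

+170.71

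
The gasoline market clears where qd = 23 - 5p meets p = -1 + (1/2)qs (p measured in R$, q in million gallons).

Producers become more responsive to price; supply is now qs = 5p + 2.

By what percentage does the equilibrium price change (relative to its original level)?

Solve the original market: 23 - 5p = 2p + 2, hence p = 3 and q = 8.
The shock moves the curves to qd = 23 - 5p and qs = 5p + 2.
Setting them equal: 23 - 5p = 5p + 2 → 21 = 10p, so p = 2.1 and q = 12.5.
%Δp = (2.1 − 3) / 3 × 100 = -30%.

-30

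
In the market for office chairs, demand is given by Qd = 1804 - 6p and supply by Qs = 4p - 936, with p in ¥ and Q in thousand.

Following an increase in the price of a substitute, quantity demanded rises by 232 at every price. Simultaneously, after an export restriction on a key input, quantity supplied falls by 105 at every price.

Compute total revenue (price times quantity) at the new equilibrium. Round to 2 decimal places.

Original equilibrium: 1804 - 6p = 4p - 936 gives 2740 = 10p, so p = 274 and Q = 160.
With the change applied: demand Qd = 2036 - 6p, supply Qs = 4p - 1041.
Setting them equal: 2036 - 6p = 4p - 1041 → 3077 = 10p, so p = 307.7 and Q = 189.8.
New expenditure = 307.7 × 189.8 = 58401.46.

58401.46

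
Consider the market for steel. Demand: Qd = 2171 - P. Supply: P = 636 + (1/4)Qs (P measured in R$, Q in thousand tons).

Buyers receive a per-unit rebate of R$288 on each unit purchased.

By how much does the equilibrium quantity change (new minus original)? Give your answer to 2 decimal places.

+230.40

Before the shock: 2171 - P = 4P - 2544 ⇒ 4715 = 5P ⇒ P = 943, Q = 1228.
Since buyers' out-of-pocket price is the market price minus the rebate, the effective demand curve becomes Qd = 2459 - P.
Setting them equal: 2459 - P = 4P - 2544 → 5003 = 5P, so P = 1000.6 and Q = 1458.4.
ΔQ = 1458.4 − 1228 = +230.40.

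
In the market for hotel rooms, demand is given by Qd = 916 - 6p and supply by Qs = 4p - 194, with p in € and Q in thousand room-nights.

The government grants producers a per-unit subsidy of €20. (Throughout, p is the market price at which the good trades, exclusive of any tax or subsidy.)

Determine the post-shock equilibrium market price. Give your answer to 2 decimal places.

Original equilibrium: 916 - 6p = 4p - 194 gives 1110 = 10p, so p = 111 and Q = 250.
Since sellers receive the price plus the subsidy, the effective supply curve becomes Qs = 4p - 114.
Equate the new curves: 916 - 6p = 4p - 114, giving 1030 = 10p, p = 103, Q = 298.

103.00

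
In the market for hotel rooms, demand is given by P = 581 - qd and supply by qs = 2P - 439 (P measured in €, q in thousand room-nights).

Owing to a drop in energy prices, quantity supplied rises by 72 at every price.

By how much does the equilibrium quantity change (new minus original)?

+24

Before the shock: 581 - P = 2P - 439 ⇒ 1020 = 3P ⇒ P = 340, q = 241.
The new curves are qd = 581 - P (demand) and qs = 2P - 367 (supply).
Clearing the new market: 581 - P = 2P - 367, so P = 316 and q = 265.
Δq = 265 − 241 = +24.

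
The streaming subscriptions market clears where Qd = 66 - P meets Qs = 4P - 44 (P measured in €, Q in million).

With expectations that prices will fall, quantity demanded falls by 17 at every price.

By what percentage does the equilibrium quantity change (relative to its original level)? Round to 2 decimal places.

-30.91

Solve the original market: 66 - P = 4P - 44, hence P = 22 and Q = 44.
The new curves are Qd = 49 - P (demand) and Qs = 4P - 44 (supply).
Setting them equal: 49 - P = 4P - 44 → 93 = 5P, so P = 18.6 and Q = 30.4.
%ΔQ = (30.4 − 44) / 44 × 100 = -30.91%.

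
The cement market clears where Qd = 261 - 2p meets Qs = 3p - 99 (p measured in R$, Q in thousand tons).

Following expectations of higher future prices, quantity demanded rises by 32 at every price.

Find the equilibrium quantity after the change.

Initially, 261 - 2p = 3p - 99, so 360 = 5p and p = 72, Q = 117.
The shock moves the curves to Qd = 293 - 2p and Qs = 3p - 99.
New equilibrium: 293 - 2p = 3p - 99 ⇒ 392 = 5p ⇒ p = 78.4, Q = 136.2.

136.2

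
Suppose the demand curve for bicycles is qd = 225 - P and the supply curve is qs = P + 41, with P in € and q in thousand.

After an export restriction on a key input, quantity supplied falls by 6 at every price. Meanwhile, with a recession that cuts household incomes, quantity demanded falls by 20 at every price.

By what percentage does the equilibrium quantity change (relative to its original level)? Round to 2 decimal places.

Original equilibrium: 225 - P = P + 41 gives 184 = 2P, so P = 92 and q = 133.
The new curves are qd = 205 - P (demand) and qs = P + 35 (supply).
Setting them equal: 205 - P = P + 35 → 170 = 2P, so P = 85 and q = 120.
%Δq = (120 − 133) / 133 × 100 = -9.77%.

-9.77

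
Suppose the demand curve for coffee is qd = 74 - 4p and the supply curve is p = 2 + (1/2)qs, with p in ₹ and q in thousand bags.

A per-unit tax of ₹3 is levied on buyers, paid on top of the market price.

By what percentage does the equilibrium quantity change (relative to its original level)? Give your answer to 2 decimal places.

Before the shock: 74 - 4p = 2p - 4 ⇒ 78 = 6p ⇒ p = 13, q = 22.
Since buyers pay the price plus the tax, the effective demand curve becomes qd = 62 - 4p.
Equate the new curves: 62 - 4p = 2p - 4, giving 66 = 6p, p = 11, q = 18.
%Δq = (18 − 22) / 22 × 100 = -18.18%.

-18.18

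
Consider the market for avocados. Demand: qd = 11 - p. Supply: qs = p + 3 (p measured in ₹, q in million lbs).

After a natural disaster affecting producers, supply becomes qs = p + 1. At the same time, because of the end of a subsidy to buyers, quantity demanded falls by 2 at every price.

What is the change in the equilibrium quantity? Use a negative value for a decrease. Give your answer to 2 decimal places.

Initially, 11 - p = p + 3, so 8 = 2p and p = 4, q = 7.
With the change applied: demand qd = 9 - p, supply qs = p + 1.
Equate the new curves: 9 - p = p + 1, giving 8 = 2p, p = 4, q = 5.
Δq = 5 − 7 = -2.00.

-2.00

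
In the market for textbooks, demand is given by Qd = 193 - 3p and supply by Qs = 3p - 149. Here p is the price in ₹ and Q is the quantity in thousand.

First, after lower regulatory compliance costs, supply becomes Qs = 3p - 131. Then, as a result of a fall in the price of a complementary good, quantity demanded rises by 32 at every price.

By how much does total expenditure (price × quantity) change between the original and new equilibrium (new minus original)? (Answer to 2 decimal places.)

+1534.67

Initially, 193 - 3p = 3p - 149, so 342 = 6p and p = 57, Q = 22.
The shock moves the curves to Qd = 225 - 3p and Qs = 3p - 131.
Setting them equal: 225 - 3p = 3p - 131 → 356 = 6p, so p = 178/3 ≈ 59.3333 and Q = 47.
Expenditure moves from 57×22 = 1254 to 59.3333×47 = 2788.6667; change = +1534.67.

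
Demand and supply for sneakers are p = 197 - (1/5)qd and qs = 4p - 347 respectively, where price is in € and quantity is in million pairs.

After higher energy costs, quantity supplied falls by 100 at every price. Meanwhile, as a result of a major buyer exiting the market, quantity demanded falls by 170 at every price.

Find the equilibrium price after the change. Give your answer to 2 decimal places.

Initially, 985 - 5p = 4p - 347, so 1332 = 9p and p = 148, q = 245.
The new curves are qd = 815 - 5p (demand) and qs = 4p - 447 (supply).
Equate the new curves: 815 - 5p = 4p - 447, giving 1262 = 9p, p = 1262/9 ≈ 140.2222, q = 1025/9 ≈ 113.8889.

140.22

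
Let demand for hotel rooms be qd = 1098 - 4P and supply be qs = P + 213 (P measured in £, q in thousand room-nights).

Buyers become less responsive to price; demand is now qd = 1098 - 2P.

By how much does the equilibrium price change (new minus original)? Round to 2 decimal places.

Original equilibrium: 1098 - 4P = P + 213 gives 885 = 5P, so P = 177 and q = 390.
The new curves are qd = 1098 - 2P (demand) and qs = P + 213 (supply).
New equilibrium: 1098 - 2P = P + 213 ⇒ 885 = 3P ⇒ P = 295, q = 508.
ΔP = 295 − 177 = +118.00.

+118.00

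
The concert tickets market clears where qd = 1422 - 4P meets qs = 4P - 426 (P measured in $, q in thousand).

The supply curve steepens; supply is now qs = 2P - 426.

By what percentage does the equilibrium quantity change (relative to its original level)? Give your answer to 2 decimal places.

-61.85

Original equilibrium: 1422 - 4P = 4P - 426 gives 1848 = 8P, so P = 231 and q = 498.
The new curves are qd = 1422 - 4P (demand) and qs = 2P - 426 (supply).
Clearing the new market: 1422 - 4P = 2P - 426, so P = 308 and q = 190.
%Δq = (190 − 498) / 498 × 100 = -61.85%.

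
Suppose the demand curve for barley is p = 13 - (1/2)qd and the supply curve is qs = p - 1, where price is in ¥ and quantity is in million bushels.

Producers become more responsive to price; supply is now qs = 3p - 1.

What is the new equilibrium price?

5.4

Before the shock: 26 - 2p = p - 1 ⇒ 27 = 3p ⇒ p = 9, q = 8.
The shock moves the curves to qd = 26 - 2p and qs = 3p - 1.
Setting them equal: 26 - 2p = 3p - 1 → 27 = 5p, so p = 5.4 and q = 15.2.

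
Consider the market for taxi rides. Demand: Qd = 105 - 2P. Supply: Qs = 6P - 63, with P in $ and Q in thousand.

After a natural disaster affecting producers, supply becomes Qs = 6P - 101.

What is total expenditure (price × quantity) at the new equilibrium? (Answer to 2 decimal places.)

Solve the original market: 105 - 2P = 6P - 63, hence P = 21 and Q = 63.
After the shift, demand is Qd = 105 - 2P and supply is Qs = 6P - 101.
Equate the new curves: 105 - 2P = 6P - 101, giving 206 = 8P, P = 25.75, Q = 53.5.
New expenditure = 25.75 × 53.5 = 1377.63.

1377.63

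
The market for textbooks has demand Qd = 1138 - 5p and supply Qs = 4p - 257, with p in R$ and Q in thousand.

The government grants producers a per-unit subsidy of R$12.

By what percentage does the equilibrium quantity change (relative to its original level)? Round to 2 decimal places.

+7.35

Before the shock: 1138 - 5p = 4p - 257 ⇒ 1395 = 9p ⇒ p = 155, Q = 363.
Since sellers receive the price plus the subsidy, the effective supply curve becomes Qs = 4p - 209.
Equate the new curves: 1138 - 5p = 4p - 209, giving 1347 = 9p, p = 449/3 ≈ 149.6667, Q = 1169/3 ≈ 389.6667.
%ΔQ = (389.6667 − 363) / 363 × 100 = +7.35%.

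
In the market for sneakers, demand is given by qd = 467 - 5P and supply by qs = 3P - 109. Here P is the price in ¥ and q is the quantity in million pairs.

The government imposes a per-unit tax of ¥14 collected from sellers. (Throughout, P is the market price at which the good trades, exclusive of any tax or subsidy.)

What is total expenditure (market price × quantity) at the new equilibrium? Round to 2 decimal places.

Before the shock: 467 - 5P = 3P - 109 ⇒ 576 = 8P ⇒ P = 72, q = 107.
Since sellers keep the price net of the tax, the effective supply curve becomes qs = 3P - 151.
Equate the new curves: 467 - 5P = 3P - 151, giving 618 = 8P, P = 77.25, q = 80.75.
New expenditure = 77.25 × 80.75 = 6237.94.

6237.94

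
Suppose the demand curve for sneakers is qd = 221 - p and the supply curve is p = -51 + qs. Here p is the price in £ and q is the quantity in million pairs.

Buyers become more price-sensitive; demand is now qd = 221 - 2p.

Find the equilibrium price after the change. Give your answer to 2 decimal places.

56.67

Original equilibrium: 221 - p = p + 51 gives 170 = 2p, so p = 85 and q = 136.
The shock moves the curves to qd = 221 - 2p and qs = p + 51.
Equate the new curves: 221 - 2p = p + 51, giving 170 = 3p, p = 170/3 ≈ 56.6667, q = 323/3 ≈ 107.6667.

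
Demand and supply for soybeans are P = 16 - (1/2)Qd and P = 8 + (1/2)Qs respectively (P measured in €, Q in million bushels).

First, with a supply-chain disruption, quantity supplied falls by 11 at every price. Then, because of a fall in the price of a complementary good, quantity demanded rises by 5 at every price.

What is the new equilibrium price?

16

Initially, 32 - 2P = 2P - 16, so 48 = 4P and P = 12, Q = 8.
After the shift, demand is Qd = 37 - 2P and supply is Qs = 2P - 27.
Setting them equal: 37 - 2P = 2P - 27 → 64 = 4P, so P = 16 and Q = 5.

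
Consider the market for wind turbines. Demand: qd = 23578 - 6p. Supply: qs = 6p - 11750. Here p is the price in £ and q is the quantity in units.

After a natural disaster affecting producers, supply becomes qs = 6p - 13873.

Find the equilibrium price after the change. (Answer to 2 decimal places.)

Before the shock: 23578 - 6p = 6p - 11750 ⇒ 35328 = 12p ⇒ p = 2944, q = 5914.
The shock moves the curves to qd = 23578 - 6p and qs = 6p - 13873.
New equilibrium: 23578 - 6p = 6p - 13873 ⇒ 37451 = 12p ⇒ p = 37451/12 ≈ 3120.9167, q = 4852.5.

3120.92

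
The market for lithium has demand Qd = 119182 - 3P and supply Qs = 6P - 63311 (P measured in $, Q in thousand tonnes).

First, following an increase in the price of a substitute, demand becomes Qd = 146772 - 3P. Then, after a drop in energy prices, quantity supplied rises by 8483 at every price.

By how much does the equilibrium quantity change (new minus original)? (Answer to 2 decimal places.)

Solve the original market: 119182 - 3P = 6P - 63311, hence P = 20277 and Q = 58351.
With the change applied: demand Qd = 146772 - 3P, supply Qs = 6P - 54828.
Setting them equal: 146772 - 3P = 6P - 54828 → 201600 = 9P, so P = 22400 and Q = 79572.
ΔQ = 79572 − 58351 = +21221.00.

+21221.00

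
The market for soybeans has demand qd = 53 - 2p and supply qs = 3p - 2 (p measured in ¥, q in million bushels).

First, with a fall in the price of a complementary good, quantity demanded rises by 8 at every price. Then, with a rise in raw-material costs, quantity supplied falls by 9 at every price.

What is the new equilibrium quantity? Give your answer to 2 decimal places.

32.20

Original equilibrium: 53 - 2p = 3p - 2 gives 55 = 5p, so p = 11 and q = 31.
The new curves are qd = 61 - 2p (demand) and qs = 3p - 11 (supply).
New equilibrium: 61 - 2p = 3p - 11 ⇒ 72 = 5p ⇒ p = 14.4, q = 32.2.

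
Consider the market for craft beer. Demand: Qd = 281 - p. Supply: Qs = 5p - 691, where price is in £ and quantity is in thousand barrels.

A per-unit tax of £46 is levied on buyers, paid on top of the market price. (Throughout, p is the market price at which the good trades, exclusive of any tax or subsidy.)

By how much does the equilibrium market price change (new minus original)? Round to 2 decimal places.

Before the shock: 281 - p = 5p - 691 ⇒ 972 = 6p ⇒ p = 162, Q = 119.
Since buyers pay the price plus the tax, the effective demand curve becomes Qd = 235 - p.
Clearing the new market: 235 - p = 5p - 691, so p = 463/3 ≈ 154.3333 and Q = 242/3 ≈ 80.6667.
Δp = 154.3333 − 162 = -7.67.

-7.67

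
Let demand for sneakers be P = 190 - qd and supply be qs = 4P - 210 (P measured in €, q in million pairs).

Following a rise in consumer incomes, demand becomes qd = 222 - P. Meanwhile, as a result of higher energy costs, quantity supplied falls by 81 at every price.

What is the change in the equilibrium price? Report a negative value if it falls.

Before the shock: 190 - P = 4P - 210 ⇒ 400 = 5P ⇒ P = 80, q = 110.
After the shift, demand is qd = 222 - P and supply is qs = 4P - 291.
New equilibrium: 222 - P = 4P - 291 ⇒ 513 = 5P ⇒ P = 102.6, q = 119.4.
ΔP = 102.6 − 80 = +22.6.

+22.6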